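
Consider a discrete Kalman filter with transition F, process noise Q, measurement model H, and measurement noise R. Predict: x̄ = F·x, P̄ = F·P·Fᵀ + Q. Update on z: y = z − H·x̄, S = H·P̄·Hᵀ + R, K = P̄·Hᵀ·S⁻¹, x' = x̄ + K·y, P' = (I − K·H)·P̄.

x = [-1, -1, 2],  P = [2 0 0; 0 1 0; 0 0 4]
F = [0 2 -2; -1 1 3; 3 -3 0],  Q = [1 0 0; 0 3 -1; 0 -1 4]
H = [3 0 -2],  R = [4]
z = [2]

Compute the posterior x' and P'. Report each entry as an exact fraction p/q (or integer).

x̄ = F·x = [-6, 6, 0]
P̄ = F·P·Fᵀ + Q = [21 -22 -6; -22 42 -10; -6 -10 31]
y = z − H·x̄ = [20]
S = H·P̄·Hᵀ + R = [389]
K = P̄·Hᵀ·S⁻¹ = [75/389; -46/389; -80/389]
x' = x̄ + K·y = [-834/389, 1414/389, -1600/389]
P' = (I − K·H)·P̄ = [2544/389 -5108/389 3666/389; -5108/389 14222/389 -7570/389; 3666/389 -7570/389 5659/389]

x' = [-834/389, 1414/389, -1600/389]
P' = [2544/389 -5108/389 3666/389; -5108/389 14222/389 -7570/389; 3666/389 -7570/389 5659/389]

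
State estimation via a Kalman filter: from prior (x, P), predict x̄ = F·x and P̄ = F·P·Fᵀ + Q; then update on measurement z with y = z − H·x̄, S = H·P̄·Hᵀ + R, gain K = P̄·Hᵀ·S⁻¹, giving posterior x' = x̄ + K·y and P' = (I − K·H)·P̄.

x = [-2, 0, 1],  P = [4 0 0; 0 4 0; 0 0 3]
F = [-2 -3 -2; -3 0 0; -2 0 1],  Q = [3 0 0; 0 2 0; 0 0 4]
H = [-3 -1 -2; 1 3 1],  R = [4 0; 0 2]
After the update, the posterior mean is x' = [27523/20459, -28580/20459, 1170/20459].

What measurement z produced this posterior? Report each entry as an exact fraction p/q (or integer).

x̄ = F·x = [2, 6, 5]
P̄ = F·P·Fᵀ + Q = [67 24 10; 24 38 24; 10 24 23]
S = H·P̄·Hᵀ + R = [1097 -819; -819 742]
K = P̄·Hᵀ·S⁻¹ = [-8537/20459 -37202/143213; 2206/20459 48312/143213; 1685/20459 4755/20459]
x' − x̄ = [-13395/20459, -151334/20459, -101125/20459] = K·y
y = (KᵀK)⁻¹·Kᵀ·(x' − x̄) = [19, -28]
z = y + H·x̄ = [19, -28] + [-22, 25] = [-3, -3]

z = [-3, -3]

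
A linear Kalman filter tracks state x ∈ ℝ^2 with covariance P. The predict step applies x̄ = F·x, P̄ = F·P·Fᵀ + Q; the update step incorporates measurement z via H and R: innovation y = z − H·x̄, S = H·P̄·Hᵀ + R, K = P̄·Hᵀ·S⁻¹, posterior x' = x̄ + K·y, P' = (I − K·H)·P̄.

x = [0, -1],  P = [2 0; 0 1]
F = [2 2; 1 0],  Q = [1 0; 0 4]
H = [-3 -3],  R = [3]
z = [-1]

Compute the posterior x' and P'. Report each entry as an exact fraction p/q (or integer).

x̄ = F·x = [-2, 0]
P̄ = F·P·Fᵀ + Q = [13 4; 4 6]
y = z − H·x̄ = [-7]
S = H·P̄·Hᵀ + R = [246]
K = P̄·Hᵀ·S⁻¹ = [-17/82; -5/41]
x' = x̄ + K·y = [-45/82, 35/41]
P' = (I − K·H)·P̄ = [199/82 -91/41; -91/41 96/41]

x' = [-45/82, 35/41]
P' = [199/82 -91/41; -91/41 96/41]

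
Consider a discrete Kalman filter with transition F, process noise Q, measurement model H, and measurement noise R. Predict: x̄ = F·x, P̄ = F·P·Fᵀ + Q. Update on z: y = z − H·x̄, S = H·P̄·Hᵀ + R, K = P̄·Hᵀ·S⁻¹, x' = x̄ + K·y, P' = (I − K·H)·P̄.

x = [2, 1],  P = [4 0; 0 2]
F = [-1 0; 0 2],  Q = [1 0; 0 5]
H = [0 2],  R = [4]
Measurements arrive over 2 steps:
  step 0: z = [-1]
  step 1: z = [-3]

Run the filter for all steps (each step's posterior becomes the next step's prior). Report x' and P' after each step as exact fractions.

step 0: x̄ = F·x = [-2, 2]
step 0: P̄ = F·P·Fᵀ + Q = [5 0; 0 13]
step 0: y = z − H·x̄ = [-5]
step 0: S = H·P̄·Hᵀ + R = [56]
step 0: K = P̄·Hᵀ·S⁻¹ = [0; 13/28]
step 0: x' = x̄ + K·y = [-2, -9/28]
step 0: P' = (I − K·H)·P̄ = [5 0; 0 13/14]
step 1: x̄ = F·x = [2, -9/14]
step 1: P̄ = F·P·Fᵀ + Q = [6 0; 0 61/7]
step 1: y = z − H·x̄ = [-12/7]
step 1: S = H·P̄·Hᵀ + R = [272/7]
step 1: K = P̄·Hᵀ·S⁻¹ = [0; 61/136]
step 1: x' = x̄ + K·y = [2, -24/17]
step 1: P' = (I − K·H)·P̄ = [6 0; 0 61/68]

step 0: x' = [-2, -9/28], P' = [5 0; 0 13/14]
step 1: x' = [2, -24/17], P' = [6 0; 0 61/68]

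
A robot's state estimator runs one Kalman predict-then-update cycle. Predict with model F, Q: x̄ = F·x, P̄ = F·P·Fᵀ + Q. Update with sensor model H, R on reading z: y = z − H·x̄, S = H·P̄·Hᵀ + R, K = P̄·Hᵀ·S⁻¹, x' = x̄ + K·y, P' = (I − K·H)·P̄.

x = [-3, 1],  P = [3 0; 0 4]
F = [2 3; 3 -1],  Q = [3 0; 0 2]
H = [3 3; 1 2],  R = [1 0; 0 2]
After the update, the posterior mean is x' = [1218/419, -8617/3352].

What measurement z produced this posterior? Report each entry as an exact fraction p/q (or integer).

z = [1, -2]

x̄ = F·x = [-3, -10]
P̄ = F·P·Fᵀ + Q = [51 6; 6 33]
S = H·P̄·Hᵀ + R = [865 405; 405 209]
K = P̄·Hᵀ·S⁻¹ = [1278/2095 -369/419; -4707/16760 2979/3352]
x' − x̄ = [2475/419, 24903/3352] = K·y
y = (KᵀK)⁻¹·Kᵀ·(x' − x̄) = [40, 21]
z = y + H·x̄ = [40, 21] + [-39, -23] = [1, -2]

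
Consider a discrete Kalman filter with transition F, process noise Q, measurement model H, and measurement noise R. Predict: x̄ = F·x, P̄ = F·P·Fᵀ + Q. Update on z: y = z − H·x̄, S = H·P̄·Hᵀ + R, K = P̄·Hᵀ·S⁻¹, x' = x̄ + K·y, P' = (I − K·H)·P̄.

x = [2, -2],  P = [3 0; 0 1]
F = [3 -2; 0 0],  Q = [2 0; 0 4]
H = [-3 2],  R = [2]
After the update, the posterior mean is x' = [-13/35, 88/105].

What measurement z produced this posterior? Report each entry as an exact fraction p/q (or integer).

x̄ = F·x = [10, 0]
P̄ = F·P·Fᵀ + Q = [33 0; 0 4]
S = H·P̄·Hᵀ + R = [315]
K = P̄·Hᵀ·S⁻¹ = [-11/35; 8/315]
x' − x̄ = [-363/35, 88/105] = K·y
y = (KᵀK)⁻¹·Kᵀ·(x' − x̄) = [33]
z = y + H·x̄ = [33] + [-30] = [3]

z = [3]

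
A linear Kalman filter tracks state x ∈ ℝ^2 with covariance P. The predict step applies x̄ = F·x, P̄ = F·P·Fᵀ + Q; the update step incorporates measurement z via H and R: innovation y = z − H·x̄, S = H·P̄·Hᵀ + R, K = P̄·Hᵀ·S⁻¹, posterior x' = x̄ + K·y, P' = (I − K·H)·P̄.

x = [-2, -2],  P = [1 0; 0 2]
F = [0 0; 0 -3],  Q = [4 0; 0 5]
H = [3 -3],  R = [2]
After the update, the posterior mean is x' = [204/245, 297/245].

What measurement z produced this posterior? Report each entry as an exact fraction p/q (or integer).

z = [-1]

x̄ = F·x = [0, 6]
P̄ = F·P·Fᵀ + Q = [4 0; 0 23]
S = H·P̄·Hᵀ + R = [245]
K = P̄·Hᵀ·S⁻¹ = [12/245; -69/245]
x' − x̄ = [204/245, -1173/245] = K·y
y = (KᵀK)⁻¹·Kᵀ·(x' − x̄) = [17]
z = y + H·x̄ = [17] + [-18] = [-1]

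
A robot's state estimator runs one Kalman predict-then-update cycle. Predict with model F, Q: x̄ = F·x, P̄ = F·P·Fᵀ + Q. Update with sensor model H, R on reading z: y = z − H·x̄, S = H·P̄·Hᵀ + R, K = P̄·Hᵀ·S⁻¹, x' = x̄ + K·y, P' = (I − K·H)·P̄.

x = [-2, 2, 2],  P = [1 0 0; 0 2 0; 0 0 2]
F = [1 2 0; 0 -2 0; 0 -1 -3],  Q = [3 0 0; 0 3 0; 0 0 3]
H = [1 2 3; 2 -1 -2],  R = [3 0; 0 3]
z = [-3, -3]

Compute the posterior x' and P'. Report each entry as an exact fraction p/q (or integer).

x' = [-938/521, -163/1042, -353/1042]
P' = [1124/1563 -1492/1563 988/1563; -1492/1563 17227/3126 -5333/1563; 988/1563 -5333/1563 7327/3126]

x̄ = F·x = [2, -4, -8]
P̄ = F·P·Fᵀ + Q = [12 -8 -4; -8 11 4; -4 4 23]
y = z − H·x̄ = [27, -27]
S = H·P̄·Hᵀ + R = [258 -204; -204 234]
K = P̄·Hᵀ·S⁻¹ = [368/1563 196/521; -88/1563 -207/1042; 875/3126 -2/521]
x' = x̄ + K·y = [-938/521, -163/1042, -353/1042]
P' = (I − K·H)·P̄ = [1124/1563 -1492/1563 988/1563; -1492/1563 17227/3126 -5333/1563; 988/1563 -5333/1563 7327/3126]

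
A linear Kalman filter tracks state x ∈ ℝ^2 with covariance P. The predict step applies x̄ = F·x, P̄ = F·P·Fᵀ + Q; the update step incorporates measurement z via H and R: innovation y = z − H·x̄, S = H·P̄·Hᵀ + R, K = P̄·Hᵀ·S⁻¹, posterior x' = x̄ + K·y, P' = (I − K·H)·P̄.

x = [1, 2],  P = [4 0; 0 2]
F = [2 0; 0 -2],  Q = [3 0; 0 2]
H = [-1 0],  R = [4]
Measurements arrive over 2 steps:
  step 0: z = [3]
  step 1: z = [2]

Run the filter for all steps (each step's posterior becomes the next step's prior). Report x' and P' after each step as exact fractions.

step 0: x̄ = F·x = [2, -4]
step 0: P̄ = F·P·Fᵀ + Q = [19 0; 0 10]
step 0: y = z − H·x̄ = [5]
step 0: S = H·P̄·Hᵀ + R = [23]
step 0: K = P̄·Hᵀ·S⁻¹ = [-19/23; 0]
step 0: x' = x̄ + K·y = [-49/23, -4]
step 0: P' = (I − K·H)·P̄ = [76/23 0; 0 10]
step 1: x̄ = F·x = [-98/23, 8]
step 1: P̄ = F·P·Fᵀ + Q = [373/23 0; 0 42]
step 1: y = z − H·x̄ = [-52/23]
step 1: S = H·P̄·Hᵀ + R = [465/23]
step 1: K = P̄·Hᵀ·S⁻¹ = [-373/465; 0]
step 1: x' = x̄ + K·y = [-1138/465, 8]
step 1: P' = (I − K·H)·P̄ = [1492/465 0; 0 42]

step 0: x' = [-49/23, -4], P' = [76/23 0; 0 10]
step 1: x' = [-1138/465, 8], P' = [1492/465 0; 0 42]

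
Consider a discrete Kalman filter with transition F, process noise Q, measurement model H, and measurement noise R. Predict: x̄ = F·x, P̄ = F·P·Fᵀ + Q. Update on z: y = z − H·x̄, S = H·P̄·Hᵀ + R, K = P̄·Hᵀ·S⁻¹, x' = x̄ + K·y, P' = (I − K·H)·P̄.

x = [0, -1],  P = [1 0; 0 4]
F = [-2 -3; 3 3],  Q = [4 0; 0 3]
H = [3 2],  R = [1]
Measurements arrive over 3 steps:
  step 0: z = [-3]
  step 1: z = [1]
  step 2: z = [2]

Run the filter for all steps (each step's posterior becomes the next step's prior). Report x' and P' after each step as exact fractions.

step 0: x' = [-33/85, -15/17], P' = [1436/85 -426/17; -426/17 636/17]
step 1: x' = [84471/32785, -110244/32785], P' = [182664/32785 -265566/32785; -265566/32785 393879/32785]
step 2: x' = [3227901/2575688, -2199873/2575688], P' = [23959759/5151376 -34767171/5151376; -34767171/5151376 51671703/5151376]

step 0: x̄ = F·x = [3, -3]
step 0: P̄ = F·P·Fᵀ + Q = [44 -42; -42 48]
step 0: y = z − H·x̄ = [-6]
step 0: S = H·P̄·Hᵀ + R = [85]
step 0: K = P̄·Hᵀ·S⁻¹ = [48/85; -6/17]
step 0: x' = x̄ + K·y = [-33/85, -15/17]
step 0: P' = (I − K·H)·P̄ = [1436/85 -426/17; -426/17 636/17]
step 1: x̄ = F·x = [291/85, -324/85]
step 1: P̄ = F·P·Fᵀ + Q = [9144/85 -5286/85; -5286/85 3459/85]
step 1: y = z − H·x̄ = [-28/17]
step 1: S = H·P̄·Hᵀ + R = [6557/17]
step 1: K = P̄·Hᵀ·S⁻¹ = [3372/6557; -1788/6557]
step 1: x' = x̄ + K·y = [84471/32785, -110244/32785]
step 1: P' = (I − K·H)·P̄ = [182664/32785 -265566/32785; -265566/32785 393879/32785]
step 2: x̄ = F·x = [32358/6557, -77319/32785]
step 2: P̄ = F·P·Fᵀ + Q = [243983/6557 -131481/6557; -131481/6557 507054/32785]
step 2: y = z − H·x̄ = [-265162/32785]
step 2: S = H·P̄·Hᵀ + R = [5151376/32785]
step 2: K = P̄·Hᵀ·S⁻¹ = [2344935/5151376; -958107/5151376]
step 2: x' = x̄ + K·y = [3227901/2575688, -2199873/2575688]
step 2: P' = (I − K·H)·P̄ = [23959759/5151376 -34767171/5151376; -34767171/5151376 51671703/5151376]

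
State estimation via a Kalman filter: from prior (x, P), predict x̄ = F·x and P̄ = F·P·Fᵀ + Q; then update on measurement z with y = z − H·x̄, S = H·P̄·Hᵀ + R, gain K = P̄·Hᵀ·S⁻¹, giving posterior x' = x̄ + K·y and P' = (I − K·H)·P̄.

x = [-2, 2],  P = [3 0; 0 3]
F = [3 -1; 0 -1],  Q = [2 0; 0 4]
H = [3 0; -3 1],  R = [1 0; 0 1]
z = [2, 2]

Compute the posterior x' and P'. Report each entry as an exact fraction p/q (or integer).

x' = [1118/2501, 6882/2501]
P' = [247/2501 648/2501; 648/2501 3877/2501]

x̄ = F·x = [-8, -2]
P̄ = F·P·Fᵀ + Q = [32 3; 3 7]
y = z − H·x̄ = [26, -20]
S = H·P̄·Hᵀ + R = [289 -279; -279 278]
K = P̄·Hᵀ·S⁻¹ = [741/2501 -93/2501; 1944/2501 1933/2501]
x' = x̄ + K·y = [1118/2501, 6882/2501]
P' = (I − K·H)·P̄ = [247/2501 648/2501; 648/2501 3877/2501]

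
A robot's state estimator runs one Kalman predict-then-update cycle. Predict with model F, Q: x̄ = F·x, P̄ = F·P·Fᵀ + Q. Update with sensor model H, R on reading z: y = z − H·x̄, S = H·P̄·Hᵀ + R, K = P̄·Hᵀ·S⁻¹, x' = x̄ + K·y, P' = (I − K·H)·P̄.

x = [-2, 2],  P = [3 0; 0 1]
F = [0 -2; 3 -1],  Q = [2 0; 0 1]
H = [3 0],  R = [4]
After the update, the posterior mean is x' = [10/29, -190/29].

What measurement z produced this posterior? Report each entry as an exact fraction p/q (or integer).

x̄ = F·x = [-4, -8]
P̄ = F·P·Fᵀ + Q = [6 2; 2 29]
S = H·P̄·Hᵀ + R = [58]
K = P̄·Hᵀ·S⁻¹ = [9/29; 3/29]
x' − x̄ = [126/29, 42/29] = K·y
y = (KᵀK)⁻¹·Kᵀ·(x' − x̄) = [14]
z = y + H·x̄ = [14] + [-12] = [2]

z = [2]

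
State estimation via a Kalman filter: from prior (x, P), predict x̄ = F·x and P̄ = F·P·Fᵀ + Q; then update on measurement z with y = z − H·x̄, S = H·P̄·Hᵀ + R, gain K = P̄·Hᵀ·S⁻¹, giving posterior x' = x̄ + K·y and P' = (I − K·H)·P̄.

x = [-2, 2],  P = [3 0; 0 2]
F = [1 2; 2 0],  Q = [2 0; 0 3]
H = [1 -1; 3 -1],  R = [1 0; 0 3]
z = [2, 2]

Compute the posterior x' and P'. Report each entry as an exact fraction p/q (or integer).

x' = [-2/29, -592/261]
P' = [25/29 36/29; 36/29 217/87]

x̄ = F·x = [2, -4]
P̄ = F·P·Fᵀ + Q = [13 6; 6 15]
y = z − H·x̄ = [-4, -8]
S = H·P̄·Hᵀ + R = [17 30; 30 99]
K = P̄·Hᵀ·S⁻¹ = [-11/29 13/29; -109/87 107/261]
x' = x̄ + K·y = [-2/29, -592/261]
P' = (I − K·H)·P̄ = [25/29 36/29; 36/29 217/87]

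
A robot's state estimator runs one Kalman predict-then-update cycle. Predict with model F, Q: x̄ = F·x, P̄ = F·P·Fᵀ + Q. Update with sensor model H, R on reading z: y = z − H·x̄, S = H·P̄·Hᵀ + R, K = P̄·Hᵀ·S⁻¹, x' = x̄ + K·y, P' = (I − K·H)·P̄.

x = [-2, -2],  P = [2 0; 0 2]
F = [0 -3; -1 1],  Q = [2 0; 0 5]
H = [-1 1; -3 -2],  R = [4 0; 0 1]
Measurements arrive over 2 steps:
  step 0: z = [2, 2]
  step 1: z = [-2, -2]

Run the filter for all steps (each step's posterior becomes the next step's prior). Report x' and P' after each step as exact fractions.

step 0: x̄ = F·x = [6, 0]
step 0: P̄ = F·P·Fᵀ + Q = [20 -6; -6 9]
step 0: y = z − H·x̄ = [8, 20]
step 0: S = H·P̄·Hᵀ + R = [45 48; 48 145]
step 0: K = P̄·Hᵀ·S⁻¹ = [-1466/4221 -304/1407; 725/1407 -80/469]
step 0: x' = x̄ + K·y = [-4642/4221, 1000/1407]
step 0: P' = (I − K·H)·P̄ = [2528/4221 -1112/1407; -1112/1407 596/469]
step 1: x̄ = F·x = [-1000/469, 7642/4221]
step 1: P̄ = F·P·Fᵀ + Q = [6302/469 -2900/469; -2900/469 35669/4221]
step 1: y = z − H·x̄ = [-25084/4221, -20158/4221]
step 1: S = H·P̄·Hᵀ + R = [161471/4221 124916/4221; 124916/4221 344159/4221]
step 1: K = P̄·Hᵀ·S⁻¹ = [-3261838/9468773 -2061326/9468773; 4830299/9468773 -1561662/9468773]
step 1: x' = x̄ + K·y = [9038900/9468773, -4103974/9468773]
step 1: P' = (I − K·H)·P̄ = [5631206/9468773 -7416146/9468773; -7416146/9468773 11905050/9468773]

step 0: x' = [-4642/4221, 1000/1407], P' = [2528/4221 -1112/1407; -1112/1407 596/469]
step 1: x' = [9038900/9468773, -4103974/9468773], P' = [5631206/9468773 -7416146/9468773; -7416146/9468773 11905050/9468773]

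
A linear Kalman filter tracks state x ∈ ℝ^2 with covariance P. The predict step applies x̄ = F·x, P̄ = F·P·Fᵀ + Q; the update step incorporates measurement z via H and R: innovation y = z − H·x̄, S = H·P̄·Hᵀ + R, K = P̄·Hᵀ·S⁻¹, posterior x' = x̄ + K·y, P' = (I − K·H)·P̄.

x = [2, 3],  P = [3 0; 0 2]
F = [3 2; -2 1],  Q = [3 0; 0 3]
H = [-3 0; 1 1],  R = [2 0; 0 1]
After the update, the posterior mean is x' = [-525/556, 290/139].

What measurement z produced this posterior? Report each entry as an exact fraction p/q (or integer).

x̄ = F·x = [12, -1]
P̄ = F·P·Fᵀ + Q = [38 -14; -14 17]
S = H·P̄·Hᵀ + R = [344 -72; -72 28]
K = P̄·Hᵀ·S⁻¹ = [-183/556 3/278; 87/278 507/556]
x' − x̄ = [-7197/556, 429/139] = K·y
y = (KᵀK)⁻¹·Kᵀ·(x' − x̄) = [39, -10]
z = y + H·x̄ = [39, -10] + [-36, 11] = [3, 1]

z = [3, 1]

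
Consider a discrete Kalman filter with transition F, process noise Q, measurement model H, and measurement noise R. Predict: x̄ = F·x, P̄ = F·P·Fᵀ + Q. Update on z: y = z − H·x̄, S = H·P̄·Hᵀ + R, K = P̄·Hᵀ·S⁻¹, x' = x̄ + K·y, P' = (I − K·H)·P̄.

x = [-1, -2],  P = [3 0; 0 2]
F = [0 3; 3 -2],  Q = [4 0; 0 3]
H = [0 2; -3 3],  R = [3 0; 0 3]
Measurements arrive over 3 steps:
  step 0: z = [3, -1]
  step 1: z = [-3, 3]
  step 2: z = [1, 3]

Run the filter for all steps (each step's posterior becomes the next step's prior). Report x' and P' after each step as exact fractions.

step 0: x' = [11978/9215, 10143/9215], P' = [9062/9215 6192/9215; 6192/9215 6342/9215]
step 1: x' = [-833757/461327, -441573/461327], P' = [434876/461327 293175/461327; 293175/461327 600547/922654]
step 2: x' = [-795893418/800808607, 30108203/800808607], P' = [751828708/800808607 506627667/800808607; 506627667/800808607 519491217/800808607]

step 0: x̄ = F·x = [-6, 1]
step 0: P̄ = F·P·Fᵀ + Q = [22 -12; -12 38]
step 0: y = z − H·x̄ = [1, -22]
step 0: S = H·P̄·Hᵀ + R = [155 300; 300 759]
step 0: K = P̄·Hᵀ·S⁻¹ = [4128/9215 -574/1843; 4228/9215 30/1843]
step 0: x' = x̄ + K·y = [11978/9215, 10143/9215]
step 0: P' = (I − K·H)·P̄ = [9062/9215 6192/9215; 6192/9215 6342/9215]
step 1: x̄ = F·x = [30429/9215, 15648/9215]
step 1: P̄ = F·P·Fᵀ + Q = [93938/9215 17676/9215; 17676/9215 60267/9215]
step 1: y = z − H·x̄ = [-58941/9215, 71988/9215]
step 1: S = H·P̄·Hᵀ + R = [268713/9215 255546/9215; 255546/9215 1097322/9215]
step 1: K = P̄·Hᵀ·S⁻¹ = [195450/461327 -141701/461327; 600547/1383981 14197/922654]
step 1: x' = x̄ + K·y = [-833757/461327, -441573/461327]
step 1: P' = (I − K·H)·P̄ = [434876/461327 293175/461327; 293175/461327 600547/922654]
step 2: x̄ = F·x = [-1324719/461327, -1618125/461327]
step 2: P̄ = F·P·Fᵀ + Q = [9095539/922654 836934/461327; 836934/461327 2980859/461327]
step 2: y = z − H·x̄ = [3697577/461327, 2264199/461327]
step 2: S = H·P̄·Hᵀ + R = [13307417/461327 12863550/461327; 12863550/461327 108153651/922654]
step 2: K = P̄·Hᵀ·S⁻¹ = [337751778/800808607 -245201041/800808607; 346327478/800808607 12863550/800808607]
step 2: x' = x̄ + K·y = [-795893418/800808607, 30108203/800808607]
step 2: P' = (I − K·H)·P̄ = [751828708/800808607 506627667/800808607; 506627667/800808607 519491217/800808607]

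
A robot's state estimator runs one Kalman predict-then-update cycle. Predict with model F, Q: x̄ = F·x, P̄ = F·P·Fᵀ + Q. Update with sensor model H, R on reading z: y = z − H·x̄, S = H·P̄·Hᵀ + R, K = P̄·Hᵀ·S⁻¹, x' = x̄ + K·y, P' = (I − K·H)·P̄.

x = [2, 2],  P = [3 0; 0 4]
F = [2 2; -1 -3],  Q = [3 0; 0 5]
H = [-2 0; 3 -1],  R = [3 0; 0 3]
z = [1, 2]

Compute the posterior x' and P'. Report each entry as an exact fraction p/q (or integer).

x' = [-20/1873, -3248/1873]
P' = [1671/3746 1953/1873; 1953/1873 9246/1873]

x̄ = F·x = [8, -8]
P̄ = F·P·Fᵀ + Q = [31 -30; -30 44]
y = z − H·x̄ = [17, -30]
S = H·P̄·Hᵀ + R = [127 -246; -246 506]
K = P̄·Hᵀ·S⁻¹ = [-557/1873 369/3746; -1302/1873 -1129/1873]
x' = x̄ + K·y = [-20/1873, -3248/1873]
P' = (I − K·H)·P̄ = [1671/3746 1953/1873; 1953/1873 9246/1873]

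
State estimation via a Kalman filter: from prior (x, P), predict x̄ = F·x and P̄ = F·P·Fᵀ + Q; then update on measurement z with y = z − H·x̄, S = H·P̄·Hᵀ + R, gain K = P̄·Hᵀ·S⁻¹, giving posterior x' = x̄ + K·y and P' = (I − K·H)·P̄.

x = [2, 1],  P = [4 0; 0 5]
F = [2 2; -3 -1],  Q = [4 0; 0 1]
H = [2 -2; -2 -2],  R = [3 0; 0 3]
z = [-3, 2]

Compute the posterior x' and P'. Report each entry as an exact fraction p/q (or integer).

x' = [-42934/35513, 457/2089]
P' = [12936/35513 -18/2089; -18/2089 762/2089]

x̄ = F·x = [6, -7]
P̄ = F·P·Fᵀ + Q = [40 -34; -34 42]
y = z − H·x̄ = [-29, 0]
S = H·P̄·Hᵀ + R = [603 8; 8 59]
K = P̄·Hᵀ·S⁻¹ = [8828/35513 -8420/35513; -520/2089 -496/2089]
x' = x̄ + K·y = [-42934/35513, 457/2089]
P' = (I − K·H)·P̄ = [12936/35513 -18/2089; -18/2089 762/2089]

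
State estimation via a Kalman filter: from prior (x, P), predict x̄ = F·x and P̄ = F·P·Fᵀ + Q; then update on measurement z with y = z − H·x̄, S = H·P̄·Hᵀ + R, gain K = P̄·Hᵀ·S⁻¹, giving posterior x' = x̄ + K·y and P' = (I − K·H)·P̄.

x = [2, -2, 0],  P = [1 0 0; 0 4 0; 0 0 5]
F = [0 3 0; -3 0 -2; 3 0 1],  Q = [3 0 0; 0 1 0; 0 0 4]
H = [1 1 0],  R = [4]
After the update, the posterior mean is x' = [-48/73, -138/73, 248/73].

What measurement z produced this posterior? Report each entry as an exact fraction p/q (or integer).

x̄ = F·x = [-6, -6, 6]
P̄ = F·P·Fᵀ + Q = [39 0 0; 0 30 -19; 0 -19 18]
S = H·P̄·Hᵀ + R = [73]
K = P̄·Hᵀ·S⁻¹ = [39/73; 30/73; -19/73]
x' − x̄ = [390/73, 300/73, -190/73] = K·y
y = (KᵀK)⁻¹·Kᵀ·(x' − x̄) = [10]
z = y + H·x̄ = [10] + [-12] = [-2]

z = [-2]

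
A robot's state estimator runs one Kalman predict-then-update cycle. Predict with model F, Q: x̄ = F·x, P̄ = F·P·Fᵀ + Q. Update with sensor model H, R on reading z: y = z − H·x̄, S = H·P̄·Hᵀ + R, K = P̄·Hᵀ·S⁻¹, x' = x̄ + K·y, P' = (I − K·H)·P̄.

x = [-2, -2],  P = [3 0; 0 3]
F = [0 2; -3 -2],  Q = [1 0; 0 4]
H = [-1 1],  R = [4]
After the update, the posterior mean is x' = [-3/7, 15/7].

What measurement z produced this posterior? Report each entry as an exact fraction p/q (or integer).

z = [2]

x̄ = F·x = [-4, 10]
P̄ = F·P·Fᵀ + Q = [13 -12; -12 43]
S = H·P̄·Hᵀ + R = [84]
K = P̄·Hᵀ·S⁻¹ = [-25/84; 55/84]
x' − x̄ = [25/7, -55/7] = K·y
y = (KᵀK)⁻¹·Kᵀ·(x' − x̄) = [-12]
z = y + H·x̄ = [-12] + [14] = [2]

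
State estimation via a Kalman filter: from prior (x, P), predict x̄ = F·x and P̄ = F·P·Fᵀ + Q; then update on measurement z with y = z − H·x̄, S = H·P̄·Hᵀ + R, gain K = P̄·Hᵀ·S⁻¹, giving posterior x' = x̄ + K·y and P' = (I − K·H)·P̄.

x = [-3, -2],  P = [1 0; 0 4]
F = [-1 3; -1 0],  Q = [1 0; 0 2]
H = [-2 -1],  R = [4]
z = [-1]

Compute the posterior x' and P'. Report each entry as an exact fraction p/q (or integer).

x' = [-181/163, 509/163]
P' = [265/163 -222/163; -222/163 464/163]

x̄ = F·x = [-3, 3]
P̄ = F·P·Fᵀ + Q = [38 1; 1 3]
y = z − H·x̄ = [-4]
S = H·P̄·Hᵀ + R = [163]
K = P̄·Hᵀ·S⁻¹ = [-77/163; -5/163]
x' = x̄ + K·y = [-181/163, 509/163]
P' = (I − K·H)·P̄ = [265/163 -222/163; -222/163 464/163]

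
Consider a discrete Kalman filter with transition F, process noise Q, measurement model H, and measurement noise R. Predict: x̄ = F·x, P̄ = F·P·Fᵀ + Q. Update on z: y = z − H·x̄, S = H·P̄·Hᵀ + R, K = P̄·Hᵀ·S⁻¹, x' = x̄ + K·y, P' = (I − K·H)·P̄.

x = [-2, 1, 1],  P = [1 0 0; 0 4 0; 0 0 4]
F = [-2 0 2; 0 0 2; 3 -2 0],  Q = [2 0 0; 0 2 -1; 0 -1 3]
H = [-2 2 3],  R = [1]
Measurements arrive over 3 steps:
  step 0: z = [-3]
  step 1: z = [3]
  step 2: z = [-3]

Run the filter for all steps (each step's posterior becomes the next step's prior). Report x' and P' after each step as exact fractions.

step 0: x̄ = F·x = [6, 2, -8]
step 0: P̄ = F·P·Fᵀ + Q = [22 16 -6; 16 18 -1; -6 -1 28]
step 0: y = z − H·x̄ = [29]
step 0: S = H·P̄·Hᵀ + R = [345]
step 0: K = P̄·Hᵀ·S⁻¹ = [-2/23; 1/345; 94/345]
step 0: x' = x̄ + K·y = [80/23, 719/345, -34/345]
step 0: P' = (I − K·H)·P̄ = [446/23 370/23 50/23; 370/23 6209/345 -439/345; 50/23 -439/345 824/345]
step 1: x̄ = F·x = [-2468/345, -68/345, 94/15]
step 1: P̄ = F·P·Fᵀ + Q = [24746/345 296/345 -508/15; 296/345 3986/345 257/15; -508/15 257/15 847/15]
step 1: y = z − H·x̄ = [-3417/115]
step 1: S = H·P̄·Hᵀ + R = [166458/115]
step 1: K = P̄·Hᵀ·S⁻¹ = [-4664/27743; 8371/166458; 31211/166458]
step 1: x' = x̄ + K·y = [-179644/83229, -281537/166458, 115763/166458]
step 1: P' = (I − K·H)·P̄ = [2565010/83229 1089904/83229 978740/83229; 1089904/83229 1313857/166458 580091/166458; 978740/83229 580091/166458 928663/166458]
step 2: x̄ = F·x = [475051/83229, 115763/83229, -257395/83229]
step 2: P̄ = F·P·Fᵀ + Q = [4453904/83229 -685878/27743 -2106062/27743; -685878/27743 2023784/83229 4629029/83229; -2106062/27743 4629029/83229 12883643/83229]
step 2: y = z − H·x̄ = [1241074/83229]
step 2: S = H·P̄·Hᵀ + R = [289774420/83229]
step 2: K = P̄·Hᵀ·S⁻¹ = [-1229909/11145170; 22049923/289774420; 60545359/289774420]
step 2: x' = x̄ + K·y = [22637038/5572585, 365922589/144887210, 3332877/144887210]
step 2: P' = (I − K·H)·P̄ = [185811509/16717755 150910789/33435510 145911577/33435510; 150910789/33435510 3613226057/869323260 229019561/869323260; 145911577/33435510 229019561/869323260 2436999653/869323260]

step 0: x' = [80/23, 719/345, -34/345], P' = [446/23 370/23 50/23; 370/23 6209/345 -439/345; 50/23 -439/345 824/345]
step 1: x' = [-179644/83229, -281537/166458, 115763/166458], P' = [2565010/83229 1089904/83229 978740/83229; 1089904/83229 1313857/166458 580091/166458; 978740/83229 580091/166458 928663/166458]
step 2: x' = [22637038/5572585, 365922589/144887210, 3332877/144887210], P' = [185811509/16717755 150910789/33435510 145911577/33435510; 150910789/33435510 3613226057/869323260 229019561/869323260; 145911577/33435510 229019561/869323260 2436999653/869323260]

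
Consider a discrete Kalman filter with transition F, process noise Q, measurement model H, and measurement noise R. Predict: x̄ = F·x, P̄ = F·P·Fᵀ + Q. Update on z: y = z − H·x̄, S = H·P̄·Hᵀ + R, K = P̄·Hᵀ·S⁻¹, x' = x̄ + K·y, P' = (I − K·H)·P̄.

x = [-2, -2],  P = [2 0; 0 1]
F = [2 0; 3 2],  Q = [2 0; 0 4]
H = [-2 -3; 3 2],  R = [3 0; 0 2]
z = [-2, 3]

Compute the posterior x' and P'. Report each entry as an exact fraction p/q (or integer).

x' = [97/82, -10/41]
P' = [885/1189 -852/1189; -852/1189 1054/1189]

x̄ = F·x = [-4, -10]
P̄ = F·P·Fᵀ + Q = [10 12; 12 26]
y = z − H·x̄ = [-40, 35]
S = H·P̄·Hᵀ + R = [421 -372; -372 340]
K = P̄·Hᵀ·S⁻¹ = [262/1189 951/2378; -486/1189 -224/1189]
x' = x̄ + K·y = [97/82, -10/41]
P' = (I − K·H)·P̄ = [885/1189 -852/1189; -852/1189 1054/1189]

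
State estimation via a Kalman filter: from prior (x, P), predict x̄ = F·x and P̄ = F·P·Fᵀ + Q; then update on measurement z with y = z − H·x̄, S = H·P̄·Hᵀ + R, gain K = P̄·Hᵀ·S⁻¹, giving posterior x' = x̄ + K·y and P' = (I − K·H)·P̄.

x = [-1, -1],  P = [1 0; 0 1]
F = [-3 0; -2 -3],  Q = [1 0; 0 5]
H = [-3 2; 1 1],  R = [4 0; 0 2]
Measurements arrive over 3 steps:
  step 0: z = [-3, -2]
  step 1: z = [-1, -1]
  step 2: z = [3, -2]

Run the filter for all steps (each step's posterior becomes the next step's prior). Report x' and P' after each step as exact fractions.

step 0: x̄ = F·x = [3, 5]
step 0: P̄ = F·P·Fᵀ + Q = [10 6; 6 18]
step 0: y = z − H·x̄ = [-4, -10]
step 0: S = H·P̄·Hᵀ + R = [94 0; 0 42]
step 0: K = P̄·Hᵀ·S⁻¹ = [-9/47 8/21; 9/47 4/7]
step 0: x' = x̄ + K·y = [-43/987, -487/329]
step 0: P' = (I − K·H)·P̄ = [452/987 100/329; 100/329 276/329]
step 1: x̄ = F·x = [43/329, 4469/987]
step 1: P̄ = F·P·Fᵀ + Q = [1685/329 1804/329; 1804/329 17795/987]
step 1: y = z − H·x̄ = [-9538/987, -5585/987]
step 1: S = H·P̄·Hᵀ + R = [55679/987 15013/987; 15013/987 35648/987]
step 1: K = P̄·Hᵀ·S⁻¹ = [-315997/1782629 656498/1782629; 346023/1782629 1014773/1782629]
step 1: x' = x̄ + K·y = [-428169/1782629, -1014494/1782629]
step 1: P' = (I − K·H)·P̄ = [777996/1782629 535000/1782629; 535000/1782629 1494546/1782629]
step 2: x̄ = F·x = [1284507/1782629, 3899820/1782629]
step 2: P̄ = F·P·Fᵀ + Q = [8784593/1782629 9482976/1782629; 9482976/1782629 31896043/1782629]
step 2: y = z − H·x̄ = [1401768/1782629, -8749585/1782629]
step 2: S = H·P̄·Hᵀ + R = [99980313/1782629 27955331/1782629; 27955331/1782629 63211846/1782629]
step 2: K = P̄·Hᵀ·S⁻¹ = [-548445089/3106894153 1140409146/3106894153; 604355751/3106894153 1766524381/3106894153]
step 2: x' = x̄ + K·y = [-3789948579/3106894153, -1398418133/3106894153]
step 2: P' = (I − K·H)·P̄ = [1351083388/3106894153 929734904/3106894153; 929734904/3106894153 2603313858/3106894153]

step 0: x' = [-43/987, -487/329], P' = [452/987 100/329; 100/329 276/329]
step 1: x' = [-428169/1782629, -1014494/1782629], P' = [777996/1782629 535000/1782629; 535000/1782629 1494546/1782629]
step 2: x' = [-3789948579/3106894153, -1398418133/3106894153], P' = [1351083388/3106894153 929734904/3106894153; 929734904/3106894153 2603313858/3106894153]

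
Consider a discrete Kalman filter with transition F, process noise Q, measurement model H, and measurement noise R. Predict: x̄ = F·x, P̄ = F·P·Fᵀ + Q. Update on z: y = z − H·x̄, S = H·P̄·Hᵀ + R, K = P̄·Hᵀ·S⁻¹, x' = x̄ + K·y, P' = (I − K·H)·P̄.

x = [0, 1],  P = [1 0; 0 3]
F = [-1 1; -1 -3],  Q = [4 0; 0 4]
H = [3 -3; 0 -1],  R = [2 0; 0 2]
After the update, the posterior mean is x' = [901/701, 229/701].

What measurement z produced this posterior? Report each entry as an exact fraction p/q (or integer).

z = [3, -1]

x̄ = F·x = [1, -3]
P̄ = F·P·Fᵀ + Q = [8 -8; -8 32]
S = H·P̄·Hᵀ + R = [506 120; 120 34]
K = P̄·Hᵀ·S⁻¹ = [168/701 -428/701; -60/701 -448/701]
x' − x̄ = [200/701, 2332/701] = K·y
y = (KᵀK)⁻¹·Kᵀ·(x' − x̄) = [-9, -4]
z = y + H·x̄ = [-9, -4] + [12, 3] = [3, -1]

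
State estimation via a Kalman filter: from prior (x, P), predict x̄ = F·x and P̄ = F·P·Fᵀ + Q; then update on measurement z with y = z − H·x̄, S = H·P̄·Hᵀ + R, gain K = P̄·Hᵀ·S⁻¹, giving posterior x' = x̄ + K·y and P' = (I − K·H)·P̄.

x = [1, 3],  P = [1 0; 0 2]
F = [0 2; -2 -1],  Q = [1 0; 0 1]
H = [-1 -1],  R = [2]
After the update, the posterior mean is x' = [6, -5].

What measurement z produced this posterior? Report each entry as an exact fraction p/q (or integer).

z = [-1]

x̄ = F·x = [6, -5]
P̄ = F·P·Fᵀ + Q = [9 -4; -4 7]
S = H·P̄·Hᵀ + R = [10]
K = P̄·Hᵀ·S⁻¹ = [-1/2; -3/10]
x' − x̄ = [0, 0] = K·y
y = (KᵀK)⁻¹·Kᵀ·(x' − x̄) = [0]
z = y + H·x̄ = [0] + [-1] = [-1]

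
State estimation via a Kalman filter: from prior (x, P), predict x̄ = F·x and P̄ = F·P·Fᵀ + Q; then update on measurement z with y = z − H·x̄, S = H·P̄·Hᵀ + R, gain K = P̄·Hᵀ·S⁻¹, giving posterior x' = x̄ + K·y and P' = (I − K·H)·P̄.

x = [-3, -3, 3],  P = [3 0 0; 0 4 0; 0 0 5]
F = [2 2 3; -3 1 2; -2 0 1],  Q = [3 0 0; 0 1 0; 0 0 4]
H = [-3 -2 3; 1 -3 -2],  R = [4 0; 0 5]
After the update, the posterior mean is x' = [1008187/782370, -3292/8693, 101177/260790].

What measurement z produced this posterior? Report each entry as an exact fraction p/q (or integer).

x̄ = F·x = [-3, 12, 9]
P̄ = F·P·Fᵀ + Q = [76 20 3; 20 52 28; 3 28 21]
S = H·P̄·Hᵀ + R = [935 -15; -15 837]
K = P̄·Hᵀ·S⁻¹ = [-72211/260790 1093/156474; -776/8693 -2008/8693; -391/86930 -7669/52158]
x' − x̄ = [3355297/782370, -107608/8693, -2245933/260790] = K·y
y = (KᵀK)⁻¹·Kᵀ·(x' − x̄) = [-14, 59]
z = y + H·x̄ = [-14, 59] + [12, -57] = [-2, 2]

z = [-2, 2]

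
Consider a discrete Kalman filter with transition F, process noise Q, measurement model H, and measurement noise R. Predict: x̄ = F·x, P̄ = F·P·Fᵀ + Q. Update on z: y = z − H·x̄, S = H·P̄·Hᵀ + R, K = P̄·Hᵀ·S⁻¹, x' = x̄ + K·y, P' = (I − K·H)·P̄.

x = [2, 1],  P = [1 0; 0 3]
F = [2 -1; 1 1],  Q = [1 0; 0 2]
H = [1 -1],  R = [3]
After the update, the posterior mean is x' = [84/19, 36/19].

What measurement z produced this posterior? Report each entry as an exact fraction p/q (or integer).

z = [3]

x̄ = F·x = [3, 3]
P̄ = F·P·Fᵀ + Q = [8 -1; -1 6]
S = H·P̄·Hᵀ + R = [19]
K = P̄·Hᵀ·S⁻¹ = [9/19; -7/19]
x' − x̄ = [27/19, -21/19] = K·y
y = (KᵀK)⁻¹·Kᵀ·(x' − x̄) = [3]
z = y + H·x̄ = [3] + [0] = [3]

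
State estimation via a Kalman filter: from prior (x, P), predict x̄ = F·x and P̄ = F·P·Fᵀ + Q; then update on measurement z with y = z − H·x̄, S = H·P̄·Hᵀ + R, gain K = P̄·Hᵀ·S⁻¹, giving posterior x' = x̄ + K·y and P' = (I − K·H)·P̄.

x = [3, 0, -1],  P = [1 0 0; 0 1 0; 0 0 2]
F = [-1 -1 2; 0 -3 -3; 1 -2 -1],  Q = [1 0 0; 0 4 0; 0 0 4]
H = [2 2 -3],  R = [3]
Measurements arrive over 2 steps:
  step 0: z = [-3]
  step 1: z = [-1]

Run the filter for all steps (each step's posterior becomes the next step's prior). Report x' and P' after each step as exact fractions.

step 0: x' = [-281/90, 187/45, 11/6], P' = [821/90 -457/45 -5/6; -457/45 1363/45 40/3; -5/6 40/3 17/2]
step 1: x' = [14353/5058, -102853/5058, -3201/281], P' = [6797/1686 -54467/1686 -5291/281; -54467/1686 984443/1686 103265/281; -5291/281 103265/281 65368/281]

step 0: x̄ = F·x = [-5, 3, 4]
step 0: P̄ = F·P·Fᵀ + Q = [11 -9 -3; -9 31 12; -3 12 11]
step 0: y = z − H·x̄ = [13]
step 0: S = H·P̄·Hᵀ + R = [90]
step 0: K = P̄·Hᵀ·S⁻¹ = [13/90; 4/45; -1/6]
step 0: x' = x̄ + K·y = [-281/90, 187/45, 11/6]
step 0: P' = (I − K·H)·P̄ = [821/90 -457/45 -5/6; -457/45 1363/45 40/3; -5/6 40/3 17/2]
step 1: x̄ = F·x = [79/30, -539/30, -199/15]
step 1: P̄ = F·P·Fᵀ + Q = [41/10 -331/10 -91/5; -331/10 5931/10 1801/5; -91/5 1801/5 1192/5]
step 1: y = z − H·x̄ = [-152/15]
step 1: S = H·P̄·Hᵀ + R = [843/5]
step 1: K = P̄·Hᵀ·S⁻¹ = [-17/843; 197/843; -52/281]
step 1: x' = x̄ + K·y = [14353/5058, -102853/5058, -3201/281]
step 1: P' = (I − K·H)·P̄ = [6797/1686 -54467/1686 -5291/281; -54467/1686 984443/1686 103265/281; -5291/281 103265/281 65368/281]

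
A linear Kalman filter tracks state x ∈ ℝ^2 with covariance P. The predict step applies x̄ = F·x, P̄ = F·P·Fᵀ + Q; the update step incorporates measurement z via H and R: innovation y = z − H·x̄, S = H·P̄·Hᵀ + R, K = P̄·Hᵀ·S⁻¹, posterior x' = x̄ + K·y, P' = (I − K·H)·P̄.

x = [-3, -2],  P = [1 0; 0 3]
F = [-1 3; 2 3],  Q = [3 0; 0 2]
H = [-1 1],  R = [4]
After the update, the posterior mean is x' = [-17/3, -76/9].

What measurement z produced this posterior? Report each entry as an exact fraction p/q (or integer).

z = [-1]

x̄ = F·x = [-3, -12]
P̄ = F·P·Fᵀ + Q = [31 25; 25 33]
S = H·P̄·Hᵀ + R = [18]
K = P̄·Hᵀ·S⁻¹ = [-1/3; 4/9]
x' − x̄ = [-8/3, 32/9] = K·y
y = (KᵀK)⁻¹·Kᵀ·(x' − x̄) = [8]
z = y + H·x̄ = [8] + [-9] = [-1]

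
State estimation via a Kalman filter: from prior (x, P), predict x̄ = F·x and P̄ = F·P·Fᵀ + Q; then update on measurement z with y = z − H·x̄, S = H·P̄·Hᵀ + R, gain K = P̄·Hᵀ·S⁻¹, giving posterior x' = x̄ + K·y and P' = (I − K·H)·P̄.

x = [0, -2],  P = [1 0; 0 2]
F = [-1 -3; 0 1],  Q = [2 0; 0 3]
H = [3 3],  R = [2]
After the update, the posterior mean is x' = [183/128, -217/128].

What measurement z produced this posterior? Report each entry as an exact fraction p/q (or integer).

x̄ = F·x = [6, -2]
P̄ = F·P·Fᵀ + Q = [21 -6; -6 5]
S = H·P̄·Hᵀ + R = [128]
K = P̄·Hᵀ·S⁻¹ = [45/128; -3/128]
x' − x̄ = [-585/128, 39/128] = K·y
y = (KᵀK)⁻¹·Kᵀ·(x' − x̄) = [-13]
z = y + H·x̄ = [-13] + [12] = [-1]

z = [-1]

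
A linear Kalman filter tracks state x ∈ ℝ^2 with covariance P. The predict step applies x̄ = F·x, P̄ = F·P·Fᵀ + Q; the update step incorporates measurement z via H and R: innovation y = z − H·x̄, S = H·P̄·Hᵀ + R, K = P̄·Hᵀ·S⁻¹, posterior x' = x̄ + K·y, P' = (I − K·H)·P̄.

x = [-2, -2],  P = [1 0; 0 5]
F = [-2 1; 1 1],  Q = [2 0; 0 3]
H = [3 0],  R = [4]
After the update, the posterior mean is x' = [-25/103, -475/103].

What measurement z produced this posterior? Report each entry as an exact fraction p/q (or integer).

x̄ = F·x = [2, -4]
P̄ = F·P·Fᵀ + Q = [11 3; 3 9]
S = H·P̄·Hᵀ + R = [103]
K = P̄·Hᵀ·S⁻¹ = [33/103; 9/103]
x' − x̄ = [-231/103, -63/103] = K·y
y = (KᵀK)⁻¹·Kᵀ·(x' − x̄) = [-7]
z = y + H·x̄ = [-7] + [6] = [-1]

z = [-1]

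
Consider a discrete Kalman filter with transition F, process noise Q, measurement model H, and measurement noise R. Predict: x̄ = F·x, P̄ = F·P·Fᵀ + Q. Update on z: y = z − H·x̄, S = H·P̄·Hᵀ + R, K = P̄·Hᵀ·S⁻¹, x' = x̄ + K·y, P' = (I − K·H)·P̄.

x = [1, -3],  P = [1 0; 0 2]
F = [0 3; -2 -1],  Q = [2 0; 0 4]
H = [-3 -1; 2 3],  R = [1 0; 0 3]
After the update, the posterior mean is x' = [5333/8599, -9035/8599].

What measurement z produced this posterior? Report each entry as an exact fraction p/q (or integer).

z = [-1, -2]

x̄ = F·x = [-9, 1]
P̄ = F·P·Fᵀ + Q = [20 -6; -6 10]
S = H·P̄·Hᵀ + R = [155 -84; -84 101]
K = P̄·Hᵀ·S⁻¹ = [-3606/8599 -1126/8599; 2320/8599 3462/8599]
x' − x̄ = [82724/8599, -17634/8599] = K·y
y = (KᵀK)⁻¹·Kᵀ·(x' − x̄) = [-27, 13]
z = y + H·x̄ = [-27, 13] + [26, -15] = [-1, -2]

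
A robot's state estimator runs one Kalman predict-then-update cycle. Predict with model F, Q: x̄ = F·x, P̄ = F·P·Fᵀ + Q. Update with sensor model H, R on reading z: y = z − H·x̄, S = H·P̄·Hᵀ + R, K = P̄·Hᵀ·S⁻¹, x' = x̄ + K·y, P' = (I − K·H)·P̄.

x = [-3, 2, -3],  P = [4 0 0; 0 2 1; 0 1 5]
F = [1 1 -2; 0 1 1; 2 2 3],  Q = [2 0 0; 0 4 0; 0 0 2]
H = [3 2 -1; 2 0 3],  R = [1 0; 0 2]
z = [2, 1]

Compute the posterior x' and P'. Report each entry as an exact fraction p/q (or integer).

x̄ = F·x = [5, -1, -11]
P̄ = F·P·Fᵀ + Q = [24 -9 -19; -9 13 24; -19 24 83]
y = z − H·x̄ = [-22, 24]
S = H·P̄·Hᵀ + R = [262 -130; -130 617]
K = P̄·Hᵀ·S⁻¹ = [43871/144754 3566/72377; -8405/144754 5449/72377; -14667/72377 21661/72377]
x' = x̄ + K·y = [-35112/72377, 150854/72377, 46391/72377]
P' = (I − K·H)·P̄ = [335701/144754 -591139/144754 -109523/72377; -591139/144754 1083185/144754 200679/72377; -109523/72377 200679/72377 87456/72377]

x' = [-35112/72377, 150854/72377, 46391/72377]
P' = [335701/144754 -591139/144754 -109523/72377; -591139/144754 1083185/144754 200679/72377; -109523/72377 200679/72377 87456/72377]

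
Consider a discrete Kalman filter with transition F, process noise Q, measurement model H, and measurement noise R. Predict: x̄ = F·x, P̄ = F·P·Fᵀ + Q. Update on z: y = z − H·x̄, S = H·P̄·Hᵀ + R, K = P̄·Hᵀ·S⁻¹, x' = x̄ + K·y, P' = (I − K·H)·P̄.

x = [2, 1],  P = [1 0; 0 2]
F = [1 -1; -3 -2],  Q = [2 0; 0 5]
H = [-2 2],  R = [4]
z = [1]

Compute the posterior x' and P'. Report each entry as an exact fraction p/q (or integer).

x̄ = F·x = [1, -8]
P̄ = F·P·Fᵀ + Q = [5 1; 1 22]
y = z − H·x̄ = [19]
S = H·P̄·Hᵀ + R = [104]
K = P̄·Hᵀ·S⁻¹ = [-1/13; 21/52]
x' = x̄ + K·y = [-6/13, -17/52]
P' = (I − K·H)·P̄ = [57/13 55/13; 55/13 131/26]

x' = [-6/13, -17/52]
P' = [57/13 55/13; 55/13 131/26]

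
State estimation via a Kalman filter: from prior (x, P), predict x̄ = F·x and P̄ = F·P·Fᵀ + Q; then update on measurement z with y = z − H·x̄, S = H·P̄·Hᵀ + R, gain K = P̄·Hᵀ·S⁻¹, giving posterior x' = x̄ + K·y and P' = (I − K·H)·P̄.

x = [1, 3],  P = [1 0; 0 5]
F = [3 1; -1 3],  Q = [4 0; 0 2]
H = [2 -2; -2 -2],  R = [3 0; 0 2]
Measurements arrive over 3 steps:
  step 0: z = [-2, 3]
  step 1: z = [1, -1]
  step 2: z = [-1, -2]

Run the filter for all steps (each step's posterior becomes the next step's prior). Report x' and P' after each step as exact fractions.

step 0: x' = [-100/87, -92/377], P' = [62/203 -12/203; -12/203 816/2639]
step 1: x' = [3175600/10160259, 436462/10160259], P' = [1010310/3386753 -195102/3386753; -195102/3386753 1000332/3386753]
step 2: x' = [3637666378/12589820781, 8749586302/12589820781], P' = [1251327406/4196606927 -241556018/4196606927; -241556018/4196606927 1237791088/4196606927]

step 0: x̄ = F·x = [6, 8]
step 0: P̄ = F·P·Fᵀ + Q = [18 12; 12 48]
step 0: y = z − H·x̄ = [2, 31]
step 0: S = H·P̄·Hᵀ + R = [171 120; 120 362]
step 0: K = P̄·Hᵀ·S⁻¹ = [148/609 -50/203; -648/2639 -660/2639]
step 0: x' = x̄ + K·y = [-100/87, -92/377]
step 0: P' = (I − K·H)·P̄ = [62/203 -12/203; -12/203 816/2639]
step 1: x̄ = F·x = [-48/13, 472/1131]
step 1: P̄ = F·P·Fᵀ + Q = [610/91 -6/13; -6/13 2052/377]
step 1: y = z − H·x̄ = [10427/1131, -8539/1131]
step 1: S = H·P̄·Hᵀ + R = [145877/2639 -13304/2639; -13304/2639 123750/2639]
step 1: K = P̄·Hᵀ·S⁻¹ = [803608/3386753 -815208/3386753; -796956/3386753 -805230/3386753]
step 1: x' = x̄ + K·y = [3175600/10160259, 436462/10160259]
step 1: P' = (I − K·H)·P̄ = [1010310/3386753 -195102/3386753; -195102/3386753 1000332/3386753]
step 2: x̄ = F·x = [9963262/10160259, -1866214/10160259]
step 2: P̄ = F·P·Fᵀ + Q = [22469522/3386753 -1590750/3386753; -1590750/3386753 17957416/3386753]
step 2: y = z − H·x̄ = [-33819211/10160259, -1375474/3386753]
step 2: S = H·P̄·Hᵀ + R = [184594011/3386753 -18048424/3386753; -18048424/3386753 155755258/3386753]
step 2: K = P̄·Hᵀ·S⁻¹ = [58544448/246859231 -1009771388/4196606927; -58013612/246859231 -996235070/4196606927]
step 2: x' = x̄ + K·y = [3637666378/12589820781, 8749586302/12589820781]
step 2: P' = (I − K·H)·P̄ = [1251327406/4196606927 -241556018/4196606927; -241556018/4196606927 1237791088/4196606927]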